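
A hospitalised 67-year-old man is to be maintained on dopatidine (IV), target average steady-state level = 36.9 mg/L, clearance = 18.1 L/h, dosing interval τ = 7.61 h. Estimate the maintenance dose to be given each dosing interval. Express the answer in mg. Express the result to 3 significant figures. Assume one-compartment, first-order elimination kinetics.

At steady state, Dose/τ = Css × CL.
Dose = Css × CL × τ = 36.9 × 18.10 × 7.61 = 5083 mg

5080 mg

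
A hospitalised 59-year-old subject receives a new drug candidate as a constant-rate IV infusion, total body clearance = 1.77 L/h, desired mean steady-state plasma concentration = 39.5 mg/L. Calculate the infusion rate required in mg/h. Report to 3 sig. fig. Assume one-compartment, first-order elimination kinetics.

At steady state, infusion rate R₀ = Css × CL = 39.5 × 1.770 = 69.92 mg/h

69.9 mg/h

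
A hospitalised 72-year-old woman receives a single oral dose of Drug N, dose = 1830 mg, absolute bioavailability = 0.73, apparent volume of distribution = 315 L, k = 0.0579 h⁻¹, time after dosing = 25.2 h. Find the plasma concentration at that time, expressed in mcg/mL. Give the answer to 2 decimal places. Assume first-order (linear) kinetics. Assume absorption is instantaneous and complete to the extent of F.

Amount reaching circulation = F × Dose = 0.73 × 1830 = 1336 mg
C₀ = F·Dose / Vd = 1336 / 315 = 4.241 mg/L
C = C₀ · e^(−k·t) = 4.241 × e^(−0.05790 × 25.2)
  = 4.241 × 0.2325 = 0.9860 mg/L
(0.9860 mg/L = 0.9860 mcg/mL)

0.99 mcg/mL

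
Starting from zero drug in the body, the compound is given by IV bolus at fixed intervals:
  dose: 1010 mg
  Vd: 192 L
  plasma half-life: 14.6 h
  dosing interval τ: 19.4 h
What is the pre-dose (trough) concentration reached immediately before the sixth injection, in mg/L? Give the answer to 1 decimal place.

3.4 mg/L

C₀ per dose = Dose / Vd = 1010 / 192 = 5.260 mg/L
k = ln2 / t½ = 0.693147 / 14.6 = 0.04748 h⁻¹
Fraction remaining after one interval: r = e^(−kτ) = e^(−0.04748 × 19.4) = 0.3981
Before dose 6, 5 doses have been given (aged 1τ, 2τ, 3τ, 4τ, 5τ).
C_trough = C₀ × (r + r² + … + r^5) = C₀ × r(1−r^5)/(1−r)
        = 5.260 × 0.3981 × (1 − 0.009999) / (1 − 0.3981) = 3.444 mg/L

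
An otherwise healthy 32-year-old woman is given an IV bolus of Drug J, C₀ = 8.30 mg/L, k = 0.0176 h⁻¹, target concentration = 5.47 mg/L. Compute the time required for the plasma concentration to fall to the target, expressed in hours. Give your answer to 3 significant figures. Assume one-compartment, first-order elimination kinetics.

t = ln(C₀ / C) / k = ln(8.300 / 5.47) / 0.01760
  = ln(1.517) / 0.01760 = 0.4167 / 0.01760 = 23.68 h

23.7 h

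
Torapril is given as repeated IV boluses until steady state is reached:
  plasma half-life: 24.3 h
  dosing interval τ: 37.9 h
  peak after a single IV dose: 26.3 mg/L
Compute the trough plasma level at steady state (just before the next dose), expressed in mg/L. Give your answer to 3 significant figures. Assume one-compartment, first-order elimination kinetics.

k = ln2 / t½ = 0.693147 / 24.3 = 0.02852 h⁻¹
e^(−kτ) = e^(−0.02852 × 37.9) = 0.3393
Accumulation ratio R = 1 / (1 − e^(−kτ)) = 1 / (1 − 0.3393) = 1.514
Steady-state trough = C₀ × R × e^(−kτ) = 26.3 × 1.514 × 0.3393 = 13.51 mg/L

13.5 mg/L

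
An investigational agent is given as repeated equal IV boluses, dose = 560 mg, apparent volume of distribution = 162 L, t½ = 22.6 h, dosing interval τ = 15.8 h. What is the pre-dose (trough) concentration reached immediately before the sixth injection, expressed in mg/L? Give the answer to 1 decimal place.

C₀ per dose = Dose / Vd = 560 / 162 = 3.457 mg/L
k = ln2 / t½ = 0.693147 / 22.6 = 0.03067 h⁻¹
Fraction remaining after one interval: r = e^(−kτ) = e^(−0.03067 × 15.8) = 0.6160
Before dose 6, 5 doses have been given (aged 1τ, 2τ, 3τ, 4τ, 5τ).
C_trough = C₀ × (r + r² + … + r^5) = C₀ × r(1−r^5)/(1−r)
        = 3.457 × 0.6160 × (1 − 0.08870) / (1 − 0.6160) = 5.054 mg/L

5.1 mg/L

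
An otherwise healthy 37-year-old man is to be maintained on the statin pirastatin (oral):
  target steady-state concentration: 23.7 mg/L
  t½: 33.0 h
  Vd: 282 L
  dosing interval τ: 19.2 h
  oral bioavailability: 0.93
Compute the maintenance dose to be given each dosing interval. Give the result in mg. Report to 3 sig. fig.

2900 mg

k = ln2 / t½ = 0.693147 / 33.0 = 0.02100 h⁻¹
CL = k × Vd = 0.02100 × 282 = 5.922 L/h
At steady state, F × (Dose/τ) = Css × CL.
Dose = Css × CL × τ / F = 23.7 × 5.922 × 19.2 / 0.93 = 2898 mg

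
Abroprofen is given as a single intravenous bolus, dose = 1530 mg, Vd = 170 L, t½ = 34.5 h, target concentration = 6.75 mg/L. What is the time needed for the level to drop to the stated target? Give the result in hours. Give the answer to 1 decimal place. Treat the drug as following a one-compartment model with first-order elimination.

14.3 h

C₀ = Dose / Vd = 1530 / 170 = 9.000 mg/L
k = ln2 / t½ = 0.693147 / 34.5 = 0.02009 h⁻¹
t = ln(C₀ / C) / k = ln(9.000 / 6.75) / 0.02009
  = ln(1.333) / 0.02009 = 0.2874 / 0.02009 = 14.31 h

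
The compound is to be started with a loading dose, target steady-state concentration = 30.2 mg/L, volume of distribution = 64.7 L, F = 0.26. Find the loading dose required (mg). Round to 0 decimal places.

LD = Css × Vd / F = 30.2 × 64.7 / 0.26 = 7515 mg

7515 mg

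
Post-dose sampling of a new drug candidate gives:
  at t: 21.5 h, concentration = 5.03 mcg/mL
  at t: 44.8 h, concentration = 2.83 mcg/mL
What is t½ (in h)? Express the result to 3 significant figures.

k = ln(C₁/C₂) / (t₂ − t₁) = ln(5.03/2.83) / (44.8 − 21.5)
  = 0.5751 / 23.30 = 0.02468 h⁻¹
t½ = ln2 / k = 0.693147 / 0.02468 = 28.09 h

28.1 h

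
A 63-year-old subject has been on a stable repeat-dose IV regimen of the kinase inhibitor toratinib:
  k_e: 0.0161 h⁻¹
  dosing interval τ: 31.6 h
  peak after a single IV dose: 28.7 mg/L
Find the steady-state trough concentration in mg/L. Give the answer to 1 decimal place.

e^(−kτ) = e^(−0.01610 × 31.6) = 0.6012
Accumulation ratio R = 1 / (1 − e^(−kτ)) = 1 / (1 − 0.6012) = 2.508
Steady-state trough = C₀ × R × e^(−kτ) = 28.7 × 2.508 × 0.6012 = 43.27 mg/L

43.3 mg/L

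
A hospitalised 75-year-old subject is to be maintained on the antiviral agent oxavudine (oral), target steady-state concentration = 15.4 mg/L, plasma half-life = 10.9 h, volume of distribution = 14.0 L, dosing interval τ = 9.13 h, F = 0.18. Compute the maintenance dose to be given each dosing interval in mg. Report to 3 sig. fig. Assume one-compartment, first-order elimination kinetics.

k = ln2 / t½ = 0.693147 / 10.9 = 0.06359 h⁻¹
CL = k × Vd = 0.06359 × 14.0 = 0.8903 L/h
At steady state, F × (Dose/τ) = Css × CL.
Dose = Css × CL × τ / F = 15.4 × 0.8903 × 9.13 / 0.18 = 695.4 mg

695 mg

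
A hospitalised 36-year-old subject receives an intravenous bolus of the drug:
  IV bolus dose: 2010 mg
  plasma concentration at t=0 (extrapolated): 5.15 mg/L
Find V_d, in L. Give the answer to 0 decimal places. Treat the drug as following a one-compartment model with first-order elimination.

390 L

Vd = Dose / C₀ = 2010 / 5.15 = 390.3 L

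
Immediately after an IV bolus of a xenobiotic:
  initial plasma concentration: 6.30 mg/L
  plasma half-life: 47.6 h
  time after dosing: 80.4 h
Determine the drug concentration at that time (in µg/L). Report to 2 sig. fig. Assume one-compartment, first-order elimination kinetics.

2000 µg/L

k = ln2 / t½ = 0.693147 / 47.6 = 0.01456 h⁻¹
C = C₀ · e^(−k·t) = 6.300 × e^(−0.01456 × 80.4)
  = 6.300 × 0.3102 = 1.954 mg/L
Convert: 1.954 mg/L × 1000 = 1954 µg/L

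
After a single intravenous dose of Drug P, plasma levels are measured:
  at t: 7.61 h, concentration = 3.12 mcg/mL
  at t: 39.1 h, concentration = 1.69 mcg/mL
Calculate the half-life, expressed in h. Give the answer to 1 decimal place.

k = ln(C₁/C₂) / (t₂ − t₁) = ln(3.12/1.69) / (39.1 − 7.61)
  = 0.6131 / 31.49 = 0.01947 h⁻¹
t½ = ln2 / k = 0.693147 / 0.01947 = 35.60 h

35.6 h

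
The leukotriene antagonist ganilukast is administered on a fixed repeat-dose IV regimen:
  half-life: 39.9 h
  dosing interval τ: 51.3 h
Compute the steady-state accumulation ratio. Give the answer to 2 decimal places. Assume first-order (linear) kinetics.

1.70

k = ln2 / t½ = 0.693147 / 39.9 = 0.01737 h⁻¹
e^(−kτ) = e^(−0.01737 × 51.3) = 0.4102
Accumulation ratio R = 1 / (1 − e^(−kτ)) = 1 / (1 − 0.4102) = 1.695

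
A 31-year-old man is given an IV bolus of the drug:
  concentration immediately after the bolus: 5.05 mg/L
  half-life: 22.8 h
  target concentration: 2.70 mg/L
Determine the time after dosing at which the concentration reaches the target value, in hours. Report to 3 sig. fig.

20.6 h

k = ln2 / t½ = 0.693147 / 22.8 = 0.03040 h⁻¹
t = ln(C₀ / C) / k = ln(5.050 / 2.70) / 0.03040
  = ln(1.870) / 0.03040 = 0.6259 / 0.03040 = 20.59 h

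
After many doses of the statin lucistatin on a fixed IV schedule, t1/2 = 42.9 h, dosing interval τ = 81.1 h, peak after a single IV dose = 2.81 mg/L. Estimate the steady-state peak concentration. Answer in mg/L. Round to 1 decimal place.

3.8 mg/L

k = ln2 / t½ = 0.693147 / 42.9 = 0.01616 h⁻¹
e^(−kτ) = e^(−0.01616 × 81.1) = 0.2697
Accumulation ratio R = 1 / (1 − e^(−kτ)) = 1 / (1 − 0.2697) = 1.369
Steady-state peak = C₀ × R = 2.81 × 1.369 = 3.847 mg/L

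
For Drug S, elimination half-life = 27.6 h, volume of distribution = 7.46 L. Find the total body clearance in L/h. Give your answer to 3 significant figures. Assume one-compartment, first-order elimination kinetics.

0.187 L/h

k = ln2 / t½ = 0.693147 / 27.6 = 0.02511 h⁻¹
CL = k × Vd = 0.02511 × 7.46 = 0.1873 L/h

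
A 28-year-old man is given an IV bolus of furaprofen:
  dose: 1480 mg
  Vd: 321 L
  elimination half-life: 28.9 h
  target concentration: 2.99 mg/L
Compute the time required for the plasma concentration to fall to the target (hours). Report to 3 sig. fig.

18.1 h

C₀ = Dose / Vd = 1480 / 321 = 4.611 mg/L
k = ln2 / t½ = 0.693147 / 28.9 = 0.02398 h⁻¹
t = ln(C₀ / C) / k = ln(4.611 / 2.99) / 0.02398
  = ln(1.542) / 0.02398 = 0.4331 / 0.02398 = 18.06 h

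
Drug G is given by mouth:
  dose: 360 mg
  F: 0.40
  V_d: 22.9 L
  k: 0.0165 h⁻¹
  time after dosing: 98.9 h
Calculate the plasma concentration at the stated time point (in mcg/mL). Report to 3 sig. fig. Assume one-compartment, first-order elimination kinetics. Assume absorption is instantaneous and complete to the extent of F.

Amount reaching circulation = F × Dose = 0.40 × 360.0 = 144.0 mg
C₀ = F·Dose / Vd = 144.0 / 22.9 = 6.288 mg/L
C = C₀ · e^(−k·t) = 6.288 × e^(−0.01650 × 98.9)
  = 6.288 × 0.1956 = 1.230 mg/L
(1.230 mg/L = 1.230 mcg/mL)

1.23 mcg/mL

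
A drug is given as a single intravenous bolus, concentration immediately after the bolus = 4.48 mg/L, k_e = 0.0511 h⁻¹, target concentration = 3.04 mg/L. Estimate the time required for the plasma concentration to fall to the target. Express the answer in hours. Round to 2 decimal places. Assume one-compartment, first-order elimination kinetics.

7.59 h

t = ln(C₀ / C) / k = ln(4.480 / 3.04) / 0.05110
  = ln(1.474) / 0.05110 = 0.3880 / 0.05110 = 7.593 h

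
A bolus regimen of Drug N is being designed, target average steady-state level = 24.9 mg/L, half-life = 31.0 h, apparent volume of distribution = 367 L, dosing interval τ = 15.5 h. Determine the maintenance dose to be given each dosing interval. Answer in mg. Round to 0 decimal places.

3167 mg

k = ln2 / t½ = 0.693147 / 31.0 = 0.02236 h⁻¹
CL = k × Vd = 0.02236 × 367 = 8.206 L/h
At steady state, Dose/τ = Css × CL.
Dose = Css × CL × τ = 24.9 × 8.206 × 15.5 = 3167 mg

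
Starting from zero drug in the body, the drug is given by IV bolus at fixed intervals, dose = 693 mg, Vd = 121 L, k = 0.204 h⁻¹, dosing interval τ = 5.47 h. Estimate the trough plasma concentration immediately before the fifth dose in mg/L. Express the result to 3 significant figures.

2.76 mg/L

C₀ per dose = Dose / Vd = 693 / 121 = 5.727 mg/L
Fraction remaining after one interval: r = e^(−kτ) = e^(−0.2040 × 5.47) = 0.3276
Before dose 5, 4 doses have been given (aged 1τ, 2τ, 3τ, 4τ).
C_trough = C₀ × (r + r² + … + r^4) = C₀ × r(1−r^4)/(1−r)
        = 5.727 × 0.3276 × (1 − 0.01152) / (1 − 0.3276) = 2.758 mg/L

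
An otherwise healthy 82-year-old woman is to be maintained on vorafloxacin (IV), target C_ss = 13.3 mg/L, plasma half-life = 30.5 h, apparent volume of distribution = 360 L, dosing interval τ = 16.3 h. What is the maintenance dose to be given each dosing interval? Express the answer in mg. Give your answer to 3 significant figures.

k = ln2 / t½ = 0.693147 / 30.5 = 0.02273 h⁻¹
CL = k × Vd = 0.02273 × 360 = 8.183 L/h
At steady state, Dose/τ = Css × CL.
Dose = Css × CL × τ = 13.3 × 8.183 × 16.3 = 1774 mg

1770 mg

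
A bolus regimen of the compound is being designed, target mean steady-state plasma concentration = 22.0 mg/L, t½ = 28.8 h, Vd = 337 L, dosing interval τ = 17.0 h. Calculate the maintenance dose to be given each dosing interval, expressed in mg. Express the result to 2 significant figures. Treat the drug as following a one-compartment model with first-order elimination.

k = ln2 / t½ = 0.693147 / 28.8 = 0.02407 h⁻¹
CL = k × Vd = 0.02407 × 337 = 8.112 L/h
At steady state, Dose/τ = Css × CL.
Dose = Css × CL × τ = 22.0 × 8.112 × 17.0 = 3034 mg

3000 mg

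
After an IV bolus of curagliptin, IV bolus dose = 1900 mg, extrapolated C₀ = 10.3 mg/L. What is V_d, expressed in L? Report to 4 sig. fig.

Vd = Dose / C₀ = 1900 / 10.3 = 184.5 L

184.5 L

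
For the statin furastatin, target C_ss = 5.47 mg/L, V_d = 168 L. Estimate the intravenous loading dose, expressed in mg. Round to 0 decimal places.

919 mg

LD = Css × Vd = 5.47 × 168 = 919.0 mg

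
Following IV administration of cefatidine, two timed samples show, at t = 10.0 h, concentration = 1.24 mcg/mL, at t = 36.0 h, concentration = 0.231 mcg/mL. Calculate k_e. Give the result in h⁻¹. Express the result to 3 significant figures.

k = ln(C₁/C₂) / (t₂ − t₁) = ln(1.24/0.231) / (36.0 − 10.0)
  = 1.680 / 26.00 = 0.06462 h⁻¹

0.0646 h⁻¹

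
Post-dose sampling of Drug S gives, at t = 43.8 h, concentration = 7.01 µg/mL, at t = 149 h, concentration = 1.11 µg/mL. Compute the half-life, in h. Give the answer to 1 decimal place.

k = ln(C₁/C₂) / (t₂ − t₁) = ln(7.01/1.11) / (149 − 43.8)
  = 1.843 / 105.2 = 0.01752 h⁻¹
t½ = ln2 / k = 0.693147 / 0.01752 = 39.56 h

39.6 h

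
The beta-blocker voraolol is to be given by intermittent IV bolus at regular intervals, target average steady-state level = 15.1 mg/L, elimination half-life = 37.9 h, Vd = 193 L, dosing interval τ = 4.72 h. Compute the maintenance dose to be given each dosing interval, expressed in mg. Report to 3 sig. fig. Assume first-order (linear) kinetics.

252 mg

k = ln2 / t½ = 0.693147 / 37.9 = 0.01829 h⁻¹
CL = k × Vd = 0.01829 × 193 = 3.530 L/h
At steady state, Dose/τ = Css × CL.
Dose = Css × CL × τ = 15.1 × 3.530 × 4.72 = 251.6 mg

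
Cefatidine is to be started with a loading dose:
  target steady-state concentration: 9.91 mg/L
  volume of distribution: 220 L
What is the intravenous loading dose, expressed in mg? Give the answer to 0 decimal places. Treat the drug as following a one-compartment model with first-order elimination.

2180 mg

LD = Css × Vd = 9.91 × 220 = 2180 mg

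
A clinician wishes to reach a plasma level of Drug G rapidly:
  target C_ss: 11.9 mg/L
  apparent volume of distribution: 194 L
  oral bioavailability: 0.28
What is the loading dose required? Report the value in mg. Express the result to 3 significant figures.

8250 mg

LD = Css × Vd / F = 11.9 × 194 / 0.28 = 8245 mg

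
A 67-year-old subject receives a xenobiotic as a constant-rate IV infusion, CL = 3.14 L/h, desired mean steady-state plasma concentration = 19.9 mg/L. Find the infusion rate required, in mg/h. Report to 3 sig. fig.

62.5 mg/h

At steady state, infusion rate R₀ = Css × CL = 19.9 × 3.140 = 62.49 mg/h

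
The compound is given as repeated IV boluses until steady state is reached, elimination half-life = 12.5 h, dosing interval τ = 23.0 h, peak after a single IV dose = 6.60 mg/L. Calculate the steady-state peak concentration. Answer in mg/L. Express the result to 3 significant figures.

k = ln2 / t½ = 0.693147 / 12.5 = 0.05545 h⁻¹
e^(−kτ) = e^(−0.05545 × 23.0) = 0.2793
Accumulation ratio R = 1 / (1 − e^(−kτ)) = 1 / (1 − 0.2793) = 1.388
Steady-state peak = C₀ × R = 6.60 × 1.388 = 9.161 mg/L

9.16 mg/L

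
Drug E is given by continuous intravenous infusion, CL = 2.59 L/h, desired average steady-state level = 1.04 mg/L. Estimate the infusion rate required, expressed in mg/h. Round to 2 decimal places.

At steady state, infusion rate R₀ = Css × CL = 1.04 × 2.590 = 2.694 mg/h

2.69 mg/h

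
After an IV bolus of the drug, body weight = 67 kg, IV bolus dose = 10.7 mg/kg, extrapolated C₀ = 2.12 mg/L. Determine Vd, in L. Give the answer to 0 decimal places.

Dose = 10.7 × 67 = 716.9 mg
Vd = Dose / C₀ = 716.9 / 2.12 = 338.2 L

338 L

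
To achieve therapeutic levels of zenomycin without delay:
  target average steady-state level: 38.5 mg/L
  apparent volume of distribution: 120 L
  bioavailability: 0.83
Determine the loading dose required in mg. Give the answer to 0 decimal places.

LD = Css × Vd / F = 38.5 × 120 / 0.83 = 5566 mg

5566 mg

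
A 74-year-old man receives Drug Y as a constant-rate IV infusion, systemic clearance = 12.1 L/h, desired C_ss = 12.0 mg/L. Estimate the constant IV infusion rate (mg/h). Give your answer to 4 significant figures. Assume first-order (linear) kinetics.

145.2 mg/h

At steady state, infusion rate R₀ = Css × CL = 12.0 × 12.10 = 145.2 mg/h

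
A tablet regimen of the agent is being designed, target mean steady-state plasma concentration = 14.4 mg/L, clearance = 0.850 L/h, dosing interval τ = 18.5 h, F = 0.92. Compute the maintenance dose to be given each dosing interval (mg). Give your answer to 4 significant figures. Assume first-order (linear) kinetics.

At steady state, F × (Dose/τ) = Css × CL.
Dose = Css × CL × τ / F = 14.4 × 0.8500 × 18.5 / 0.92 = 246.1 mg

246.1 mg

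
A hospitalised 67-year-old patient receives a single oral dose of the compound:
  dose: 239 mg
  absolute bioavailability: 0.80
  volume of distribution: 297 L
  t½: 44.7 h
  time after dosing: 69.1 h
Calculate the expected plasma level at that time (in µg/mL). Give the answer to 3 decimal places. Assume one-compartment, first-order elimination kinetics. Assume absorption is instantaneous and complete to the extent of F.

0.220 µg/mL

Amount reaching circulation = F × Dose = 0.80 × 239.0 = 191.2 mg
C₀ = F·Dose / Vd = 191.2 / 297 = 0.6438 mg/L
k = ln2 / t½ = 0.693147 / 44.7 = 0.01551 h⁻¹
C = C₀ · e^(−k·t) = 0.6438 × e^(−0.01551 × 69.1)
  = 0.6438 × 0.3424 = 0.2204 mg/L
(0.2204 mg/L = 0.2204 µg/mL)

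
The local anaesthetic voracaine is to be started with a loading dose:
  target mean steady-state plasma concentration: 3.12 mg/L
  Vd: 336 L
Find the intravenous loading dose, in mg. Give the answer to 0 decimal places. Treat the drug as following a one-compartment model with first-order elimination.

LD = Css × Vd = 3.12 × 336 = 1048 mg

1048 mg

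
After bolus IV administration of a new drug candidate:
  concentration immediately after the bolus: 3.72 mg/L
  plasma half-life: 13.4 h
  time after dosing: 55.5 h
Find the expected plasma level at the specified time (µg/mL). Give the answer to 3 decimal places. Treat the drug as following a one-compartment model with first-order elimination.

0.211 µg/mL

k = ln2 / t½ = 0.693147 / 13.4 = 0.05173 h⁻¹
C = C₀ · e^(−k·t) = 3.720 × e^(−0.05173 × 55.5)
  = 3.720 × 0.05664 = 0.2107 mg/L
(0.2107 mg/L = 0.2107 µg/mL)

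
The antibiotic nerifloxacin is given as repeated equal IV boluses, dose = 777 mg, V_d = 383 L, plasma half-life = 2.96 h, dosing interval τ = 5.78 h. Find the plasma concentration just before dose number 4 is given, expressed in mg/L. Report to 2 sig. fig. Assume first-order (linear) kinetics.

C₀ per dose = Dose / Vd = 777 / 383 = 2.029 mg/L
k = ln2 / t½ = 0.693147 / 2.96 = 0.2342 h⁻¹
Fraction remaining after one interval: r = e^(−kτ) = e^(−0.2342 × 5.78) = 0.2583
Before dose 4, 3 doses have been given (aged 1τ, 2τ, 3τ).
C_trough = C₀ × (r + r² + … + r^3) = C₀ × r(1−r^3)/(1−r)
        = 2.029 × 0.2583 × (1 − 0.01723) / (1 − 0.2583) = 0.6944 mg/L

0.69 mg/L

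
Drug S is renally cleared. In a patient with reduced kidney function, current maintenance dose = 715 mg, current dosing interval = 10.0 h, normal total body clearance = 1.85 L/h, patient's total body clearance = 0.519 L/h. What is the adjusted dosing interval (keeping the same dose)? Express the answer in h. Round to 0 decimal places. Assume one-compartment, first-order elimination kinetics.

To keep the same average steady-state level, dosing rate must scale with clearance.
CL ratio = 0.519 / 1.85 = 0.2805
New interval (same dose) = 10.0 / 0.2805 = 35.65 h

36 h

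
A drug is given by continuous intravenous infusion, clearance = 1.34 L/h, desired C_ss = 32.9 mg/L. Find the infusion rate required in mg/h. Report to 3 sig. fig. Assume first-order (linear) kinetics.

At steady state, infusion rate R₀ = Css × CL = 32.9 × 1.340 = 44.09 mg/h

44.1 mg/h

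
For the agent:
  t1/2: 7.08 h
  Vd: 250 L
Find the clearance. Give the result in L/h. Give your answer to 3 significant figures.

24.5 L/h

k = ln2 / t½ = 0.693147 / 7.08 = 0.09790 h⁻¹
CL = k × Vd = 0.09790 × 250 = 24.48 L/h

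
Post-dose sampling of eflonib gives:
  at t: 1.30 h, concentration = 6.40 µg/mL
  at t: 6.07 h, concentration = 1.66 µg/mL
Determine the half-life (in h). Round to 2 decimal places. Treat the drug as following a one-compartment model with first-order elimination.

2.45 h

k = ln(C₁/C₂) / (t₂ − t₁) = ln(6.40/1.66) / (6.07 − 1.30)
  = 1.349 / 4.770 = 0.2828 h⁻¹
t½ = ln2 / k = 0.693147 / 0.2828 = 2.451 h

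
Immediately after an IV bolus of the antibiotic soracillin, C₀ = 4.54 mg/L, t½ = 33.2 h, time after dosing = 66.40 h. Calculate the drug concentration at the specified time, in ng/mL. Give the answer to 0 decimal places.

1135 ng/mL

k = ln2 / t½ = 0.693147 / 33.2 = 0.02088 h⁻¹
t / t½ = 66.40 / 33.2 = 2 half-lives
C = C₀ × (1/2)^2 = 4.540 × 0.2500 = 1.135 mg/L
Convert: 1.135 mg/L × 1000 = 1135 ng/mL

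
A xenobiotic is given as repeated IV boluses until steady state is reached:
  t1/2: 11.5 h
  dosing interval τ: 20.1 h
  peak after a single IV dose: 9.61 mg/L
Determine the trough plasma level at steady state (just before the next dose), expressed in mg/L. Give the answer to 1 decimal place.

k = ln2 / t½ = 0.693147 / 11.5 = 0.06027 h⁻¹
e^(−kτ) = e^(−0.06027 × 20.1) = 0.2978
Accumulation ratio R = 1 / (1 − e^(−kτ)) = 1 / (1 − 0.2978) = 1.424
Steady-state trough = C₀ × R × e^(−kτ) = 9.61 × 1.424 × 0.2978 = 4.075 mg/L

4.1 mg/L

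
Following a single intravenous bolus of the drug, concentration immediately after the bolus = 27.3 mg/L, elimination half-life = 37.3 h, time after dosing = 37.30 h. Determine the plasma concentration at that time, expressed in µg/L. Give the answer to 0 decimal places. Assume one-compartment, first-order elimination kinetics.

k = ln2 / t½ = 0.693147 / 37.3 = 0.01858 h⁻¹
t / t½ = 37.30 / 37.3 = 1 half-lives
C = C₀ × (1/2)^1 = 27.30 × 0.5000 = 13.65 mg/L
Convert: 13.65 mg/L × 1000 = 13650 µg/L

13650 µg/L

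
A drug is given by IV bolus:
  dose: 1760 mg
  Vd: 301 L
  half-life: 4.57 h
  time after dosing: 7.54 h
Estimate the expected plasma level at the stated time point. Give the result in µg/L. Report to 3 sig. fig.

1860 µg/L

C₀ = Dose / Vd = 1760 / 301 = 5.847 mg/L
k = ln2 / t½ = 0.693147 / 4.57 = 0.1517 h⁻¹
C = C₀ · e^(−k·t) = 5.847 × e^(−0.1517 × 7.54)
  = 5.847 × 0.3186 = 1.863 mg/L
Convert: 1.863 mg/L × 1000 = 1863 µg/L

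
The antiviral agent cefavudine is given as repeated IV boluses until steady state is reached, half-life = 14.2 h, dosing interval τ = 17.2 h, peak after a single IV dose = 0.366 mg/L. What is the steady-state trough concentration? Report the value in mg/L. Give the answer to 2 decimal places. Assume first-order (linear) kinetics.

k = ln2 / t½ = 0.693147 / 14.2 = 0.04881 h⁻¹
e^(−kτ) = e^(−0.04881 × 17.2) = 0.4319
Accumulation ratio R = 1 / (1 − e^(−kτ)) = 1 / (1 − 0.4319) = 1.760
Steady-state trough = C₀ × R × e^(−kτ) = 0.366 × 1.760 × 0.4319 = 0.2782 mg/L

0.28 mg/L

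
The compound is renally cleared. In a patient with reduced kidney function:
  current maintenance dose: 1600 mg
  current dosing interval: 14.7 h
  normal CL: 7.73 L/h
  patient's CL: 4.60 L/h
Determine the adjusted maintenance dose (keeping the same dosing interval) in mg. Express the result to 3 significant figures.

To keep the same average steady-state level, dosing rate must scale with clearance.
CL ratio = 4.60 / 7.73 = 0.5951
New dose (same interval) = 1600 × 0.5951 = 952.2 mg

952 mg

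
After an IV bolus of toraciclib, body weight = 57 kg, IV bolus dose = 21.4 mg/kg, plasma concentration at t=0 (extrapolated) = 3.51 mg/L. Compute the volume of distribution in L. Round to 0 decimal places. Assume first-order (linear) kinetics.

Dose = 21.4 × 57 = 1220 mg
Vd = Dose / C₀ = 1220 / 3.51 = 347.6 L

348 L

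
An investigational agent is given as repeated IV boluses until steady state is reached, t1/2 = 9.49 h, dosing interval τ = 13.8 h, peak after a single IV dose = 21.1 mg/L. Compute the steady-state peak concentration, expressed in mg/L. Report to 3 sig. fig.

33.2 mg/L

k = ln2 / t½ = 0.693147 / 9.49 = 0.07304 h⁻¹
e^(−kτ) = e^(−0.07304 × 13.8) = 0.3650
Accumulation ratio R = 1 / (1 − e^(−kτ)) = 1 / (1 − 0.3650) = 1.575
Steady-state peak = C₀ × R = 21.1 × 1.575 = 33.23 mg/L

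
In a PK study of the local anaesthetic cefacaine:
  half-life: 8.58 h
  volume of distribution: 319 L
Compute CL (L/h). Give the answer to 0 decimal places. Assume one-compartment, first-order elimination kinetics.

k = ln2 / t½ = 0.693147 / 8.58 = 0.08079 h⁻¹
CL = k × Vd = 0.08079 × 319 = 25.77 L/h

26 L/h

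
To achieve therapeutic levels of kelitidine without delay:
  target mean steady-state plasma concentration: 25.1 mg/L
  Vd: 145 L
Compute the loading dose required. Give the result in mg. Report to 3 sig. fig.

3640 mg

LD = Css × Vd = 25.1 × 145 = 3640 mg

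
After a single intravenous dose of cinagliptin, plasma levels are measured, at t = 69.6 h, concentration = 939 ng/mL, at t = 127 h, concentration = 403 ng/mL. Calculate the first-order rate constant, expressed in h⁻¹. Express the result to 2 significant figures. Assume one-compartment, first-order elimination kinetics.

0.015 h⁻¹

k = ln(C₁/C₂) / (t₂ − t₁) = ln(939/403) / (127 − 69.6)
  = 0.8459 / 57.40 = 0.01474 h⁻¹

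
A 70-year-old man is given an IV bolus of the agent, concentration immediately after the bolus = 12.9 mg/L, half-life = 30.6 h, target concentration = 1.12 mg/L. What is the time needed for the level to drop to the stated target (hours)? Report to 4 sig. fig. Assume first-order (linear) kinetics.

107.9 h

k = ln2 / t½ = 0.693147 / 30.6 = 0.02265 h⁻¹
t = ln(C₀ / C) / k = ln(12.90 / 1.12) / 0.02265
  = ln(11.52) / 0.02265 = 2.444 / 0.02265 = 107.9 h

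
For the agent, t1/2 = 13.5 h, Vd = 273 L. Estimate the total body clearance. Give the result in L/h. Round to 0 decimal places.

k = ln2 / t½ = 0.693147 / 13.5 = 0.05134 h⁻¹
CL = k × Vd = 0.05134 × 273 = 14.02 L/h

14 L/h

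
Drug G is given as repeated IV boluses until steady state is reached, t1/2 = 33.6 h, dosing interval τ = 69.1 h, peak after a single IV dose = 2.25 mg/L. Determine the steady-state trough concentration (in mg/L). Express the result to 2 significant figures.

k = ln2 / t½ = 0.693147 / 33.6 = 0.02063 h⁻¹
e^(−kτ) = e^(−0.02063 × 69.1) = 0.2404
Accumulation ratio R = 1 / (1 − e^(−kτ)) = 1 / (1 − 0.2404) = 1.316
Steady-state trough = C₀ × R × e^(−kτ) = 2.25 × 1.316 × 0.2404 = 0.7118 mg/L

0.71 mg/L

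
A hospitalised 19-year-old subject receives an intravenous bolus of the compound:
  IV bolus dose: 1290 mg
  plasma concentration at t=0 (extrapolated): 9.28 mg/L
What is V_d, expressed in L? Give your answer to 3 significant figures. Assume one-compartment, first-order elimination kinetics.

139 L

Vd = Dose / C₀ = 1290 / 9.28 = 139.0 L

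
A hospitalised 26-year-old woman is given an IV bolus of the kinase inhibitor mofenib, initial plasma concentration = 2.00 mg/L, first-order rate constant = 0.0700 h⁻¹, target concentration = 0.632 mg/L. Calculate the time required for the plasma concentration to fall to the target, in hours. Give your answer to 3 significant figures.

t = ln(C₀ / C) / k = ln(2.000 / 0.632) / 0.07000
  = ln(3.165) / 0.07000 = 1.152 / 0.07000 = 16.46 h

16.5 h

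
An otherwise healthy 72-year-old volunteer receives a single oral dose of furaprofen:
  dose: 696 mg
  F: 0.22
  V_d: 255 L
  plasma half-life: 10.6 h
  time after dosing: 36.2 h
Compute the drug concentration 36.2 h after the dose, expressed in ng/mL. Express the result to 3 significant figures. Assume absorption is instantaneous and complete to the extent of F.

Amount reaching circulation = F × Dose = 0.22 × 696.0 = 153.1 mg
C₀ = F·Dose / Vd = 153.1 / 255 = 0.6004 mg/L
k = ln2 / t½ = 0.693147 / 10.6 = 0.06539 h⁻¹
C = C₀ · e^(−k·t) = 0.6004 × e^(−0.06539 × 36.2)
  = 0.6004 × 0.09375 = 0.05629 mg/L
Convert: 0.05629 mg/L × 1000 = 56.29 ng/mL

56.3 ng/mL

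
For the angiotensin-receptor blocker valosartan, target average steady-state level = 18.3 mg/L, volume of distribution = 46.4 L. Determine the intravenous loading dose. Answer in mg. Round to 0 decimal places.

849 mg

LD = Css × Vd = 18.3 × 46.4 = 849.1 mg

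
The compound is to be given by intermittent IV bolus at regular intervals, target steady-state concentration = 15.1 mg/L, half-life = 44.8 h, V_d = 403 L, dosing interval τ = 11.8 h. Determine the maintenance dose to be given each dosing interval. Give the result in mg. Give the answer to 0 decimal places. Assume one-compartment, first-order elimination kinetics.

1111 mg

k = ln2 / t½ = 0.693147 / 44.8 = 0.01547 h⁻¹
CL = k × Vd = 0.01547 × 403 = 6.234 L/h
At steady state, Dose/τ = Css × CL.
Dose = Css × CL × τ = 15.1 × 6.234 × 11.8 = 1111 mg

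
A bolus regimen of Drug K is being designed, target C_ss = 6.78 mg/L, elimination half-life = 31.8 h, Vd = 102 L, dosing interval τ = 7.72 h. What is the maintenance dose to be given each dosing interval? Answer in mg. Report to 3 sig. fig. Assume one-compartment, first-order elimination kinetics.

116 mg

k = ln2 / t½ = 0.693147 / 31.8 = 0.02180 h⁻¹
CL = k × Vd = 0.02180 × 102 = 2.224 L/h
At steady state, Dose/τ = Css × CL.
Dose = Css × CL × τ = 6.78 × 2.224 × 7.72 = 116.4 mg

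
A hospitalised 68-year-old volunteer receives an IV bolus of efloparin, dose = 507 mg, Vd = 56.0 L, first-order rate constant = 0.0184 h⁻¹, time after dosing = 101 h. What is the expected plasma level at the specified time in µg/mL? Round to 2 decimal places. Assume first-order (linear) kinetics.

1.41 µg/mL

C₀ = Dose / Vd = 507.0 / 56.0 = 9.054 mg/L
C = C₀ · e^(−k·t) = 9.054 × e^(−0.01840 × 101)
  = 9.054 × 0.1559 = 1.412 mg/L
(1.412 mg/L = 1.412 µg/mL)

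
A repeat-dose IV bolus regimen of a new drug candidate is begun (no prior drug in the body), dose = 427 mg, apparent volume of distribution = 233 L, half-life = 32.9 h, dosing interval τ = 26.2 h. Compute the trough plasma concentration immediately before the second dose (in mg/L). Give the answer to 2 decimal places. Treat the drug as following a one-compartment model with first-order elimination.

C₀ per dose = Dose / Vd = 427 / 233 = 1.833 mg/L
k = ln2 / t½ = 0.693147 / 32.9 = 0.02107 h⁻¹
Fraction remaining after one interval: r = e^(−kτ) = e^(−0.02107 × 26.2) = 0.5758
Before dose 2, 1 dose has been given (aged 1τ).
C_trough = C₀ × r = 1.833 × 0.5758 = 1.055 mg/L

1.06 mg/L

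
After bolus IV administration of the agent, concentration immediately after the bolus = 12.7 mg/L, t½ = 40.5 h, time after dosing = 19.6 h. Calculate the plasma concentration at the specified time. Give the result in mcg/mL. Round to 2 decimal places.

9.08 mcg/mL

k = ln2 / t½ = 0.693147 / 40.5 = 0.01711 h⁻¹
C = C₀ · e^(−k·t) = 12.70 × e^(−0.01711 × 19.6)
  = 12.70 × 0.7151 = 9.082 mg/L
(9.082 mg/L = 9.082 mcg/mL)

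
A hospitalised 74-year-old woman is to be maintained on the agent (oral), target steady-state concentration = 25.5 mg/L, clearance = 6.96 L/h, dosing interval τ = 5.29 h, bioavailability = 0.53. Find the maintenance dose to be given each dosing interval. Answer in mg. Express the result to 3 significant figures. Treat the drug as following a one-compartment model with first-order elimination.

1770 mg

At steady state, F × (Dose/τ) = Css × CL.
Dose = Css × CL × τ / F = 25.5 × 6.960 × 5.29 / 0.53 = 1771 mg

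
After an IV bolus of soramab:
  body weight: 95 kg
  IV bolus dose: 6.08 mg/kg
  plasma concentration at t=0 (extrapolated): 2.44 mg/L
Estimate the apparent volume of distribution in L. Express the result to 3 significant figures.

Dose = 6.08 × 95 = 577.6 mg
Vd = Dose / C₀ = 577.6 / 2.44 = 236.7 L

237 L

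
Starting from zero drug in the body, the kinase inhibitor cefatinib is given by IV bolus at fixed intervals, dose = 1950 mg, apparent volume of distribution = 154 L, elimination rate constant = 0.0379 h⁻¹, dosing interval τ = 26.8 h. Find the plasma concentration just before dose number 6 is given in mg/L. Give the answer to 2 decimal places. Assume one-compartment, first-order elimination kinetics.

C₀ per dose = Dose / Vd = 1950 / 154 = 12.66 mg/L
Fraction remaining after one interval: r = e^(−kτ) = e^(−0.03790 × 26.8) = 0.3621
Before dose 6, 5 doses have been given (aged 1τ, 2τ, 3τ, 4τ, 5τ).
C_trough = C₀ × (r + r² + … + r^5) = C₀ × r(1−r^5)/(1−r)
        = 12.66 × 0.3621 × (1 − 0.006225) / (1 − 0.3621) = 7.142 mg/L

7.14 mg/L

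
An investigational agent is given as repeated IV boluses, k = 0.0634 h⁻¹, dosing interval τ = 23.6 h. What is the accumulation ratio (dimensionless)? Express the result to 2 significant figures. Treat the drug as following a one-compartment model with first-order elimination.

1.3

e^(−kτ) = e^(−0.06340 × 23.6) = 0.2240
Accumulation ratio R = 1 / (1 − e^(−kτ)) = 1 / (1 − 0.2240) = 1.289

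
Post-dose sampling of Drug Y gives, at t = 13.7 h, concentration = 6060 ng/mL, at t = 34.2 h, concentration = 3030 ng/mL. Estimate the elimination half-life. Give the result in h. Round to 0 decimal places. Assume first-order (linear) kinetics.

k = ln(C₁/C₂) / (t₂ − t₁) = ln(6060/3030) / (34.2 − 13.7)
  = 0.6931 / 20.50 = 0.03381 h⁻¹
t½ = ln2 / k = 0.693147 / 0.03381 = 20.50 h

21 h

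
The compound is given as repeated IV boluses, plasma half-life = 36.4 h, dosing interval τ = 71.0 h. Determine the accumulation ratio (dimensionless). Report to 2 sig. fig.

k = ln2 / t½ = 0.693147 / 36.4 = 0.01904 h⁻¹
e^(−kτ) = e^(−0.01904 × 71.0) = 0.2588
Accumulation ratio R = 1 / (1 − e^(−kτ)) = 1 / (1 − 0.2588) = 1.349

1.3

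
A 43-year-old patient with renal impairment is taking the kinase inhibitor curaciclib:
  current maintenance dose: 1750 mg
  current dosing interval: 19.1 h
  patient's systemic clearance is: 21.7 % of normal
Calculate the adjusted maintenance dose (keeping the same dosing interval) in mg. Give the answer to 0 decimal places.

To keep the same average steady-state level, dosing rate must scale with clearance.
CL ratio = 21.7 / 100 = 0.2170
New dose (same interval) = 1750 × 0.2170 = 379.8 mg

380 mg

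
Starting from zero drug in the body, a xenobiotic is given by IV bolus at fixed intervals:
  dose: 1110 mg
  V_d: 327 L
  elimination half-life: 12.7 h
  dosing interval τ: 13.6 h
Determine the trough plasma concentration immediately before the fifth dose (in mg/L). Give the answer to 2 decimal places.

2.93 mg/L

C₀ per dose = Dose / Vd = 1110 / 327 = 3.394 mg/L
k = ln2 / t½ = 0.693147 / 12.7 = 0.05458 h⁻¹
Fraction remaining after one interval: r = e^(−kτ) = e^(−0.05458 × 13.6) = 0.4760
Before dose 5, 4 doses have been given (aged 1τ, 2τ, 3τ, 4τ).
C_trough = C₀ × (r + r² + … + r^4) = C₀ × r(1−r^4)/(1−r)
        = 3.394 × 0.4760 × (1 − 0.05134) / (1 − 0.4760) = 2.925 mg/L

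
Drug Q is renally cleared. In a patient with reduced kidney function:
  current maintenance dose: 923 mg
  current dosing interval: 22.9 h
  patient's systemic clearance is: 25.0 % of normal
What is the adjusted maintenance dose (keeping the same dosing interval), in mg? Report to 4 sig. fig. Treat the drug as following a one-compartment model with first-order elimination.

To keep the same average steady-state level, dosing rate must scale with clearance.
CL ratio = 25.0 / 100 = 0.2500
New dose (same interval) = 923 × 0.2500 = 230.8 mg

230.8 mg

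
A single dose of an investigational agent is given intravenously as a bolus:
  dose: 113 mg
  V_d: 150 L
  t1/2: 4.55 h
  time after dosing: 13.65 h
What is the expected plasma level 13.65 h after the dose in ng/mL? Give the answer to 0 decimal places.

94 ng/mL

C₀ = Dose / Vd = 113.0 / 150 = 0.7533 mg/L
k = ln2 / t½ = 0.693147 / 4.55 = 0.1523 h⁻¹
t / t½ = 13.65 / 4.55 = 3 half-lives
C = C₀ × (1/2)^3 = 0.7533 × 0.1250 = 0.09416 mg/L
Convert: 0.09416 mg/L × 1000 = 94.16 ng/mL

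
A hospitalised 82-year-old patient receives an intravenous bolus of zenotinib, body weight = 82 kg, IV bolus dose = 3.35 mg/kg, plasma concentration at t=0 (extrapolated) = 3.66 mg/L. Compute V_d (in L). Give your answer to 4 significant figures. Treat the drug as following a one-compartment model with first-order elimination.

75.05 L

Dose = 3.35 × 82 = 274.7 mg
Vd = Dose / C₀ = 274.7 / 3.66 = 75.05 L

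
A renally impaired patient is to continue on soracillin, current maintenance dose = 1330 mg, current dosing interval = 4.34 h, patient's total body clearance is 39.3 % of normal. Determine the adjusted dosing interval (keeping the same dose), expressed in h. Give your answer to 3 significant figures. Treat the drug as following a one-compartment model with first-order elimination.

11.0 h

To keep the same average steady-state level, dosing rate must scale with clearance.
CL ratio = 39.3 / 100 = 0.3930
New interval (same dose) = 4.34 / 0.3930 = 11.04 h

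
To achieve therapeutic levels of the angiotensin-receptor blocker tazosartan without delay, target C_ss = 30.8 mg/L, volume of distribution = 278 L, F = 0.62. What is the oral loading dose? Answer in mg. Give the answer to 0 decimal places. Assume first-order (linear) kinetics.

LD = Css × Vd / F = 30.8 × 278 / 0.62 = 13810 mg

13810 mg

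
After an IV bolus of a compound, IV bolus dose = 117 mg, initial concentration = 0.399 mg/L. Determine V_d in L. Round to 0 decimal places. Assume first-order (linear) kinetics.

293 L

Vd = Dose / C₀ = 117.0 / 0.399 = 293.2 L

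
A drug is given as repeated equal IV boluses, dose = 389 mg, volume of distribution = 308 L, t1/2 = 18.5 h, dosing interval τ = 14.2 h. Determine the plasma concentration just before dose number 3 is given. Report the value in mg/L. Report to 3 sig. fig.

C₀ per dose = Dose / Vd = 389 / 308 = 1.263 mg/L
k = ln2 / t½ = 0.693147 / 18.5 = 0.03747 h⁻¹
Fraction remaining after one interval: r = e^(−kτ) = e^(−0.03747 × 14.2) = 0.5874
Before dose 3, 2 doses have been given (aged 1τ, 2τ).
C_trough = C₀ × (r + r²) = 1.263 × (0.5874 + 0.3450) = 1.178 mg/L

1.18 mg/L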